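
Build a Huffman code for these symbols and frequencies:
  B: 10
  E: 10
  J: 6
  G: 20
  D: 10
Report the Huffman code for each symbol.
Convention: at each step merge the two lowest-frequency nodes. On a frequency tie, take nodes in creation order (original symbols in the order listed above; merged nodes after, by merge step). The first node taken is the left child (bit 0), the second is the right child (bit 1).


Huffman tree construction:
Step 1: Merge J(6) + B(10) = 16
Step 2: Merge E(10) + D(10) = 20
Step 3: Merge (J+B)(16) + G(20) = 36
Step 4: Merge (E+D)(20) + ((J+B)+G)(36) = 56
Read each symbol's code off the tree from the root (left child = 0, right child = 1).

Codes:
  B: 101 (length 3)
  E: 00 (length 2)
  J: 100 (length 3)
  G: 11 (length 2)
  D: 01 (length 2)
Average code length: 128/56 = 2.2857 bits/symbol


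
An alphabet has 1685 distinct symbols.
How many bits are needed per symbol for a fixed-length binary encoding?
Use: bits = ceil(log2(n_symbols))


log2(1685) = 10.7185
Bracket: 2^10 = 1024 < 1685 <= 2^11 = 2048
So ceil(log2(1685)) = 11

bits = ceil(log2(1685)) = ceil(10.7185) = 11 bits


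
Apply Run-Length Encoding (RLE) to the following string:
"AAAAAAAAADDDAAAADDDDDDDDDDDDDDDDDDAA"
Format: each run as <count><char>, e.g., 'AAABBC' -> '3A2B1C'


Scanning runs left to right:
  i=0: run of 'A' x 9 -> '9A'
  i=9: run of 'D' x 3 -> '3D'
  i=12: run of 'A' x 4 -> '4A'
  i=16: run of 'D' x 18 -> '18D'
  i=34: run of 'A' x 2 -> '2A'

RLE = 9A3D4A18D2A


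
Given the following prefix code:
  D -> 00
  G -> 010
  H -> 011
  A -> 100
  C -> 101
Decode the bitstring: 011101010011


Decoding step by step:
Bits 011 -> H
Bits 101 -> C
Bits 010 -> G
Bits 011 -> H


Decoded message: HCGH


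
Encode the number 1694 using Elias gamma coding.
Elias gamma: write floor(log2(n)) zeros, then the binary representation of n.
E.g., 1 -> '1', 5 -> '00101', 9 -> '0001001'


num_bits = floor(log2(1694)) + 1 = 11
leading_zeros = num_bits - 1 = 10
binary(1694) = 11010011110

Elias gamma(1694) = '0000000000' + '11010011110' = 000000000011010011110 (21 bits)


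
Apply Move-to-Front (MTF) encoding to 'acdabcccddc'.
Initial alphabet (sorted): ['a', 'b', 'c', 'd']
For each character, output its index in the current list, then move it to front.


MTF encoding:
'a': index 0 in ['a', 'b', 'c', 'd'] -> ['a', 'b', 'c', 'd']
'c': index 2 in ['a', 'b', 'c', 'd'] -> ['c', 'a', 'b', 'd']
'd': index 3 in ['c', 'a', 'b', 'd'] -> ['d', 'c', 'a', 'b']
'a': index 2 in ['d', 'c', 'a', 'b'] -> ['a', 'd', 'c', 'b']
'b': index 3 in ['a', 'd', 'c', 'b'] -> ['b', 'a', 'd', 'c']
'c': index 3 in ['b', 'a', 'd', 'c'] -> ['c', 'b', 'a', 'd']
'c': index 0 in ['c', 'b', 'a', 'd'] -> ['c', 'b', 'a', 'd']
'c': index 0 in ['c', 'b', 'a', 'd'] -> ['c', 'b', 'a', 'd']
'd': index 3 in ['c', 'b', 'a', 'd'] -> ['d', 'c', 'b', 'a']
'd': index 0 in ['d', 'c', 'b', 'a'] -> ['d', 'c', 'b', 'a']
'c': index 1 in ['d', 'c', 'b', 'a'] -> ['c', 'd', 'b', 'a']


Output: [0, 2, 3, 2, 3, 3, 0, 0, 3, 0, 1]


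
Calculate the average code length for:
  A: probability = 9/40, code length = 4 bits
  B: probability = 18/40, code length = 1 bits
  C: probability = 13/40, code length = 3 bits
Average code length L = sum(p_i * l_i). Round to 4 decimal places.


Weighted contributions p_i * l_i:
  A: (9/40) * 4 = 36/40
  B: (18/40) * 1 = 18/40
  C: (13/40) * 3 = 39/40
Sum = (36 + 18 + 39)/40 = 93/40

L = 93/40 = 2.3250 bits/symbol


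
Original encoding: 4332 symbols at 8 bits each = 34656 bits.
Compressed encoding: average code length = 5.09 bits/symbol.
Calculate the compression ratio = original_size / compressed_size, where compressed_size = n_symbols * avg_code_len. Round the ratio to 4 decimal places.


original_size = n_symbols * orig_bits = 4332 * 8 = 34656 bits
compressed_size = n_symbols * avg_code_len = 4332 * 5.09 = 22049.88 bits
ratio = original_size / compressed_size = 34656 / 22049.88 = 1.5717

Compression ratio = 1.5717


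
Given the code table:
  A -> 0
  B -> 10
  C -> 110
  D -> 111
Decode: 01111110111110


Decoding:
0 -> A
111 -> D
111 -> D
0 -> A
111 -> D
110 -> C


Result: ADDADC


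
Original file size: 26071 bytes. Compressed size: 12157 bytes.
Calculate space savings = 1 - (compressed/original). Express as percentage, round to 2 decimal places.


ratio = compressed/original = 12157/26071 = 0.466304
savings = 1 - ratio = 1 - 0.466304 = 0.533696
as a percentage: 0.533696 * 100 = 53.37%

Space savings = 1 - 12157/26071 = 53.37%


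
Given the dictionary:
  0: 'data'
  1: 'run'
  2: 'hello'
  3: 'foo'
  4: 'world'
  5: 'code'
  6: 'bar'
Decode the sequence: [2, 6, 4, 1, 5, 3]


Look up each index in the dictionary:
  2 -> 'hello'
  6 -> 'bar'
  4 -> 'world'
  1 -> 'run'
  5 -> 'code'
  3 -> 'foo'

Decoded: "hello bar world run code foo"


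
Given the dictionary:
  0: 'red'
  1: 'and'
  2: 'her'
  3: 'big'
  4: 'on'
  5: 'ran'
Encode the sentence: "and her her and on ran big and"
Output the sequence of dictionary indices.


Look up each word in the dictionary:
  'and' -> 1
  'her' -> 2
  'her' -> 2
  'and' -> 1
  'on' -> 4
  'ran' -> 5
  'big' -> 3
  'and' -> 1

Encoded: [1, 2, 2, 1, 4, 5, 3, 1]


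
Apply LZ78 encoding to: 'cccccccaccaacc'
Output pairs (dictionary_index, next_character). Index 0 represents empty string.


LZ78 encoding steps:
Dictionary: {0: ''}
Step 1: w='' (idx 0), next='c' -> output (0, 'c'), add 'c' as idx 1
Step 2: w='c' (idx 1), next='c' -> output (1, 'c'), add 'cc' as idx 2
Step 3: w='cc' (idx 2), next='c' -> output (2, 'c'), add 'ccc' as idx 3
Step 4: w='c' (idx 1), next='a' -> output (1, 'a'), add 'ca' as idx 4
Step 5: w='cc' (idx 2), next='a' -> output (2, 'a'), add 'cca' as idx 5
Step 6: w='' (idx 0), next='a' -> output (0, 'a'), add 'a' as idx 6
Step 7: w='cc' (idx 2), end of input -> output (2, '')


Encoded: [(0, 'c'), (1, 'c'), (2, 'c'), (1, 'a'), (2, 'a'), (0, 'a'), (2, '')]


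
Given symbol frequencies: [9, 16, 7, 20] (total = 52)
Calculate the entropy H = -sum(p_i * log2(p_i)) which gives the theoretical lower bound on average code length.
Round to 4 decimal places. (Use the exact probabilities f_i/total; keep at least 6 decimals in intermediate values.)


Per-symbol terms -p_i * log2(p_i) with p_i = f_i/52:
  p = 9/52 = 0.173077: log2(p) = -2.530515, -p*log2(p) = 0.437974
  p = 16/52 = 0.307692: log2(p) = -1.700440, -p*log2(p) = 0.523212
  p = 7/52 = 0.134615: log2(p) = -2.893085, -p*log2(p) = 0.389454
  p = 20/52 = 0.384615: log2(p) = -1.378512, -p*log2(p) = 0.530197
H = 0.437974 + 0.523212 + 0.389454 + 0.530197 = 1.880837

H = 1.8808 bits/symbol


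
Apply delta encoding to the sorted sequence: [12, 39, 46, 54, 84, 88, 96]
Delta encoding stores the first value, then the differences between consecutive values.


First value: 12
Deltas:
  39 - 12 = 27
  46 - 39 = 7
  54 - 46 = 8
  84 - 54 = 30
  88 - 84 = 4
  96 - 88 = 8


Delta encoded: [12, 27, 7, 8, 30, 4, 8]


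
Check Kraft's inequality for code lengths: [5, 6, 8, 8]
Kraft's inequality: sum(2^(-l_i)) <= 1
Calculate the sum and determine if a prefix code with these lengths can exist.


Sum = 2^(-5) + 2^(-6) + 2^(-8) + 2^(-8)
    = 0.03125 + 0.015625 + 0.00390625 + 0.00390625
    = 14/256 = 0.0546875
Since 0.0546875 <= 1, Kraft's inequality IS satisfied.
A prefix code with these lengths CAN exist.

Kraft sum = 0.0546875. Satisfied.


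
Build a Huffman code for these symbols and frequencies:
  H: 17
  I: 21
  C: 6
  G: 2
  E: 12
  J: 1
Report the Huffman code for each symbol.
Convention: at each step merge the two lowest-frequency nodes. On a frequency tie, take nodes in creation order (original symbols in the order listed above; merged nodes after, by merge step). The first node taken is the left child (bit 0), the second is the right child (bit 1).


Huffman tree construction:
Step 1: Merge J(1) + G(2) = 3
Step 2: Merge (J+G)(3) + C(6) = 9
Step 3: Merge ((J+G)+C)(9) + E(12) = 21
Step 4: Merge H(17) + I(21) = 38
Step 5: Merge (((J+G)+C)+E)(21) + (H+I)(38) = 59
Read each symbol's code off the tree from the root (left child = 0, right child = 1).

Codes:
  H: 10 (length 2)
  I: 11 (length 2)
  C: 001 (length 3)
  G: 0001 (length 4)
  E: 01 (length 2)
  J: 0000 (length 4)
Average code length: 130/59 = 2.2034 bits/symbol


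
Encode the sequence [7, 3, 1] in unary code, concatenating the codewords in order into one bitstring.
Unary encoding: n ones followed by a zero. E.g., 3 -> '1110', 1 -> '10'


Encode each number as n ones followed by a terminating 0:
  7 -> 11111110 (8 bits)
  3 -> 1110 (4 bits)
  1 -> 10 (2 bits)
Total length = 8 + 4 + 2 = 14 bits.

Unary([7, 3, 1]) = 11111110111010 (14 bits)


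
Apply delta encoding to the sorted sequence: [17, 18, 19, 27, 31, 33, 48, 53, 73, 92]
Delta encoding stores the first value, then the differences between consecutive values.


First value: 17
Deltas:
  18 - 17 = 1
  19 - 18 = 1
  27 - 19 = 8
  31 - 27 = 4
  33 - 31 = 2
  48 - 33 = 15
  53 - 48 = 5
  73 - 53 = 20
  92 - 73 = 19


Delta encoded: [17, 1, 1, 8, 4, 2, 15, 5, 20, 19]


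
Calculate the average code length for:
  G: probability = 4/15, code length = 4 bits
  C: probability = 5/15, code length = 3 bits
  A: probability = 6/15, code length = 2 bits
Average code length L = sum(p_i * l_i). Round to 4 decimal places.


Weighted contributions p_i * l_i:
  G: (4/15) * 4 = 16/15
  C: (5/15) * 3 = 15/15
  A: (6/15) * 2 = 12/15
Sum = (16 + 15 + 12)/15 = 43/15

L = 43/15 = 2.8667 bits/symbol


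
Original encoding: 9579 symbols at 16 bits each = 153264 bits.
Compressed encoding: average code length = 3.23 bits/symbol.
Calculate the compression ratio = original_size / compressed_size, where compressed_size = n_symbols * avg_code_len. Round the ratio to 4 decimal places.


original_size = n_symbols * orig_bits = 9579 * 16 = 153264 bits
compressed_size = n_symbols * avg_code_len = 9579 * 3.23 = 30940.17 bits
ratio = original_size / compressed_size = 153264 / 30940.17 = 4.9536

Compression ratio = 4.9536


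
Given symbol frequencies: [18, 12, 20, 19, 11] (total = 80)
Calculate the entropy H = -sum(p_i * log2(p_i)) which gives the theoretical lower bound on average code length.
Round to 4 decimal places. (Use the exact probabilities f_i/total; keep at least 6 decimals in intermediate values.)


Per-symbol terms -p_i * log2(p_i) with p_i = f_i/80:
  p = 18/80 = 0.225000: log2(p) = -2.152003, -p*log2(p) = 0.484201
  p = 12/80 = 0.150000: log2(p) = -2.736966, -p*log2(p) = 0.410545
  p = 20/80 = 0.250000: log2(p) = -2.000000, -p*log2(p) = 0.500000
  p = 19/80 = 0.237500: log2(p) = -2.074001, -p*log2(p) = 0.492575
  p = 11/80 = 0.137500: log2(p) = -2.862496, -p*log2(p) = 0.393593
H = 0.484201 + 0.410545 + 0.500000 + 0.492575 + 0.393593 = 2.280914

H = 2.2809 bits/symbol


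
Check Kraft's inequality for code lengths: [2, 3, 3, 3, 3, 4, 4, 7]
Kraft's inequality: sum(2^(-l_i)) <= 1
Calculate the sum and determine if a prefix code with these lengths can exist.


Sum = 2^(-2) + 2^(-3) + 2^(-3) + 2^(-3) + 2^(-3) + 2^(-4) + 2^(-4) + 2^(-7)
    = 0.25 + 0.125 + 0.125 + 0.125 + 0.125 + 0.0625 + 0.0625 + 0.0078125
    = 113/128 = 0.8828125
Since 0.8828125 <= 1, Kraft's inequality IS satisfied.
A prefix code with these lengths CAN exist.

Kraft sum = 0.8828125. Satisfied.


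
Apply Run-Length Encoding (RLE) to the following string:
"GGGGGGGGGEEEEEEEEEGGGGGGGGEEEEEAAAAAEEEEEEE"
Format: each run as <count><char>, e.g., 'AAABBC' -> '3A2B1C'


Scanning runs left to right:
  i=0: run of 'G' x 9 -> '9G'
  i=9: run of 'E' x 9 -> '9E'
  i=18: run of 'G' x 8 -> '8G'
  i=26: run of 'E' x 5 -> '5E'
  i=31: run of 'A' x 5 -> '5A'
  i=36: run of 'E' x 7 -> '7E'

RLE = 9G9E8G5E5A7E


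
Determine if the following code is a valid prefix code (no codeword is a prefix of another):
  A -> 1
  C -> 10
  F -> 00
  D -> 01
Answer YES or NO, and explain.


Checking each pair (does one codeword prefix another?):
  A='1' vs C='10': prefix -- VIOLATION

NO -- this is NOT a valid prefix code. A (1) is a prefix of C (10).


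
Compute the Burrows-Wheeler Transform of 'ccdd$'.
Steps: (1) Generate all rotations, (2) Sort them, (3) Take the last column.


Rotations (sorted):
  0: $ccdd -> last char: d
  1: ccdd$ -> last char: $
  2: cdd$c -> last char: c
  3: d$ccd -> last char: d
  4: dd$cc -> last char: c


BWT = d$cdc


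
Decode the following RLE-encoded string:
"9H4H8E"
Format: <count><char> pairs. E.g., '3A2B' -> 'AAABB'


Expanding each <count><char> pair:
  9H -> 'HHHHHHHHH'
  4H -> 'HHHH'
  8E -> 'EEEEEEEE'

Decoded = HHHHHHHHHHHHHEEEEEEEE


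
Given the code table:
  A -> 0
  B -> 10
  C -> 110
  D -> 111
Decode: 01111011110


Decoding:
0 -> A
111 -> D
10 -> B
111 -> D
10 -> B


Result: ADBDB


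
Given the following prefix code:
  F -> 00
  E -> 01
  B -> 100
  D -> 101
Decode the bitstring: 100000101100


Decoding step by step:
Bits 100 -> B
Bits 00 -> F
Bits 01 -> E
Bits 01 -> E
Bits 100 -> B


Decoded message: BFEEB


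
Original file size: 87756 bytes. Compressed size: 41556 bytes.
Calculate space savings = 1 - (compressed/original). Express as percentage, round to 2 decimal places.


ratio = compressed/original = 41556/87756 = 0.47354
savings = 1 - ratio = 1 - 0.47354 = 0.52646
as a percentage: 0.52646 * 100 = 52.65%

Space savings = 1 - 41556/87756 = 52.65%


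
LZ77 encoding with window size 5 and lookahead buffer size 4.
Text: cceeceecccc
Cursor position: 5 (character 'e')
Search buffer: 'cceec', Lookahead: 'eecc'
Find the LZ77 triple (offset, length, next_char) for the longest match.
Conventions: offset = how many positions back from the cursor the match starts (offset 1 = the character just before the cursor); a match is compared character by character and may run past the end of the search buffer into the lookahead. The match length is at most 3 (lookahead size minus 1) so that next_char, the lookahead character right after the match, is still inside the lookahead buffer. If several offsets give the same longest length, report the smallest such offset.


Try each offset into the search buffer:
  offset=1 (pos 4, char 'c'): match length 0
  offset=2 (pos 3, char 'e'): match length 1
  offset=3 (pos 2, char 'e'): match length 3
  offset=4 (pos 1, char 'c'): match length 0
  offset=5 (pos 0, char 'c'): match length 0
Longest match has length 3 at offset 3.
next_char = character at position 5 + 3 = 8 -> 'c'

Best match: offset=3, length=3 (matching 'eec' starting at position 2)
LZ77 triple: (3, 3, 'c')


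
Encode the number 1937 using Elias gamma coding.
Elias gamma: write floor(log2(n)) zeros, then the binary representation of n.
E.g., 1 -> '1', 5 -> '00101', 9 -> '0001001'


num_bits = floor(log2(1937)) + 1 = 11
leading_zeros = num_bits - 1 = 10
binary(1937) = 11110010001

Elias gamma(1937) = '0000000000' + '11110010001' = 000000000011110010001 (21 bits)


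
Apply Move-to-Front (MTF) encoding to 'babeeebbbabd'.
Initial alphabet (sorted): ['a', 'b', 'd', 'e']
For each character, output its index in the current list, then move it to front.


MTF encoding:
'b': index 1 in ['a', 'b', 'd', 'e'] -> ['b', 'a', 'd', 'e']
'a': index 1 in ['b', 'a', 'd', 'e'] -> ['a', 'b', 'd', 'e']
'b': index 1 in ['a', 'b', 'd', 'e'] -> ['b', 'a', 'd', 'e']
'e': index 3 in ['b', 'a', 'd', 'e'] -> ['e', 'b', 'a', 'd']
'e': index 0 in ['e', 'b', 'a', 'd'] -> ['e', 'b', 'a', 'd']
'e': index 0 in ['e', 'b', 'a', 'd'] -> ['e', 'b', 'a', 'd']
'b': index 1 in ['e', 'b', 'a', 'd'] -> ['b', 'e', 'a', 'd']
'b': index 0 in ['b', 'e', 'a', 'd'] -> ['b', 'e', 'a', 'd']
'b': index 0 in ['b', 'e', 'a', 'd'] -> ['b', 'e', 'a', 'd']
'a': index 2 in ['b', 'e', 'a', 'd'] -> ['a', 'b', 'e', 'd']
'b': index 1 in ['a', 'b', 'e', 'd'] -> ['b', 'a', 'e', 'd']
'd': index 3 in ['b', 'a', 'e', 'd'] -> ['d', 'b', 'a', 'e']


Output: [1, 1, 1, 3, 0, 0, 1, 0, 0, 2, 1, 3]


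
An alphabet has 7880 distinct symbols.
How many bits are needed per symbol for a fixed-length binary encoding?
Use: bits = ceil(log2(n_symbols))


log2(7880) = 12.944
Bracket: 2^12 = 4096 < 7880 <= 2^13 = 8192
So ceil(log2(7880)) = 13

bits = ceil(log2(7880)) = ceil(12.944) = 13 bits


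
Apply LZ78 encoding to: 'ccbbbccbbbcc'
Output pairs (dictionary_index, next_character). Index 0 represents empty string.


LZ78 encoding steps:
Dictionary: {0: ''}
Step 1: w='' (idx 0), next='c' -> output (0, 'c'), add 'c' as idx 1
Step 2: w='c' (idx 1), next='b' -> output (1, 'b'), add 'cb' as idx 2
Step 3: w='' (idx 0), next='b' -> output (0, 'b'), add 'b' as idx 3
Step 4: w='b' (idx 3), next='c' -> output (3, 'c'), add 'bc' as idx 4
Step 5: w='cb' (idx 2), next='b' -> output (2, 'b'), add 'cbb' as idx 5
Step 6: w='bc' (idx 4), next='c' -> output (4, 'c'), add 'bcc' as idx 6


Encoded: [(0, 'c'), (1, 'b'), (0, 'b'), (3, 'c'), (2, 'b'), (4, 'c')]


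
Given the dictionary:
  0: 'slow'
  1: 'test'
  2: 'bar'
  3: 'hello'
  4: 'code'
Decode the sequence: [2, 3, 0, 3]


Look up each index in the dictionary:
  2 -> 'bar'
  3 -> 'hello'
  0 -> 'slow'
  3 -> 'hello'

Decoded: "bar hello slow hello"


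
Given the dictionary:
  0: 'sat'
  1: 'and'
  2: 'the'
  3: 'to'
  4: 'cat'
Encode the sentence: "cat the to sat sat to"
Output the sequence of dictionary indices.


Look up each word in the dictionary:
  'cat' -> 4
  'the' -> 2
  'to' -> 3
  'sat' -> 0
  'sat' -> 0
  'to' -> 3

Encoded: [4, 2, 3, 0, 0, 3]


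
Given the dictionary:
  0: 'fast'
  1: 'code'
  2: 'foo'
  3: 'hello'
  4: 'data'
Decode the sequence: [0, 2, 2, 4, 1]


Look up each index in the dictionary:
  0 -> 'fast'
  2 -> 'foo'
  2 -> 'foo'
  4 -> 'data'
  1 -> 'code'

Decoded: "fast foo foo data code"


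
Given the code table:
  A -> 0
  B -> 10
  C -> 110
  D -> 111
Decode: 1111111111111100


Decoding:
111 -> D
111 -> D
111 -> D
111 -> D
110 -> C
0 -> A


Result: DDDDCA


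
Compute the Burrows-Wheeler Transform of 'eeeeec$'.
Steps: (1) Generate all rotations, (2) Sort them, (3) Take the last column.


Rotations (sorted):
  0: $eeeeec -> last char: c
  1: c$eeeee -> last char: e
  2: ec$eeee -> last char: e
  3: eec$eee -> last char: e
  4: eeec$ee -> last char: e
  5: eeeec$e -> last char: e
  6: eeeeec$ -> last char: $


BWT = ceeeee$


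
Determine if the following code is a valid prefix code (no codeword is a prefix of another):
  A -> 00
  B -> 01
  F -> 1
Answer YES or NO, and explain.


Checking each pair (does one codeword prefix another?):
  A='00' vs B='01': no prefix
  A='00' vs F='1': no prefix
  B='01' vs A='00': no prefix
  B='01' vs F='1': no prefix
  F='1' vs A='00': no prefix
  F='1' vs B='01': no prefix
No violation found over all pairs.

YES -- this is a valid prefix code. No codeword is a prefix of any other codeword.


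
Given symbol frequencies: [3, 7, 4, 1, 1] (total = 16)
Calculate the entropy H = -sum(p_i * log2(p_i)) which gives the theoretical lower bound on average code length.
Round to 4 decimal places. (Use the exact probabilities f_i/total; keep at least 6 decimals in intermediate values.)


Per-symbol terms -p_i * log2(p_i) with p_i = f_i/16:
  p = 3/16 = 0.187500: log2(p) = -2.415037, -p*log2(p) = 0.452820
  p = 7/16 = 0.437500: log2(p) = -1.192645, -p*log2(p) = 0.521782
  p = 4/16 = 0.250000: log2(p) = -2.000000, -p*log2(p) = 0.500000
  p = 1/16 = 0.062500: log2(p) = -4.000000, -p*log2(p) = 0.250000
  p = 1/16 = 0.062500: log2(p) = -4.000000, -p*log2(p) = 0.250000
H = 0.452820 + 0.521782 + 0.500000 + 0.250000 + 0.250000 = 1.974602

H = 1.9746 bits/symbol


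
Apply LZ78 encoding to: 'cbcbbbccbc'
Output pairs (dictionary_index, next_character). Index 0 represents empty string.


LZ78 encoding steps:
Dictionary: {0: ''}
Step 1: w='' (idx 0), next='c' -> output (0, 'c'), add 'c' as idx 1
Step 2: w='' (idx 0), next='b' -> output (0, 'b'), add 'b' as idx 2
Step 3: w='c' (idx 1), next='b' -> output (1, 'b'), add 'cb' as idx 3
Step 4: w='b' (idx 2), next='b' -> output (2, 'b'), add 'bb' as idx 4
Step 5: w='c' (idx 1), next='c' -> output (1, 'c'), add 'cc' as idx 5
Step 6: w='b' (idx 2), next='c' -> output (2, 'c'), add 'bc' as idx 6


Encoded: [(0, 'c'), (0, 'b'), (1, 'b'), (2, 'b'), (1, 'c'), (2, 'c')]


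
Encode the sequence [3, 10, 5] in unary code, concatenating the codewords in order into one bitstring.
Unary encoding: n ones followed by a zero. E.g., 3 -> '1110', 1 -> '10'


Encode each number as n ones followed by a terminating 0:
  3 -> 1110 (4 bits)
  10 -> 11111111110 (11 bits)
  5 -> 111110 (6 bits)
Total length = 4 + 11 + 6 = 21 bits.

Unary([3, 10, 5]) = 111011111111110111110 (21 bits)


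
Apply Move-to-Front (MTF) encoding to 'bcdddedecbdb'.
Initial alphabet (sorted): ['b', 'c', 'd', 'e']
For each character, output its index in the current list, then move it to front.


MTF encoding:
'b': index 0 in ['b', 'c', 'd', 'e'] -> ['b', 'c', 'd', 'e']
'c': index 1 in ['b', 'c', 'd', 'e'] -> ['c', 'b', 'd', 'e']
'd': index 2 in ['c', 'b', 'd', 'e'] -> ['d', 'c', 'b', 'e']
'd': index 0 in ['d', 'c', 'b', 'e'] -> ['d', 'c', 'b', 'e']
'd': index 0 in ['d', 'c', 'b', 'e'] -> ['d', 'c', 'b', 'e']
'e': index 3 in ['d', 'c', 'b', 'e'] -> ['e', 'd', 'c', 'b']
'd': index 1 in ['e', 'd', 'c', 'b'] -> ['d', 'e', 'c', 'b']
'e': index 1 in ['d', 'e', 'c', 'b'] -> ['e', 'd', 'c', 'b']
'c': index 2 in ['e', 'd', 'c', 'b'] -> ['c', 'e', 'd', 'b']
'b': index 3 in ['c', 'e', 'd', 'b'] -> ['b', 'c', 'e', 'd']
'd': index 3 in ['b', 'c', 'e', 'd'] -> ['d', 'b', 'c', 'e']
'b': index 1 in ['d', 'b', 'c', 'e'] -> ['b', 'd', 'c', 'e']


Output: [0, 1, 2, 0, 0, 3, 1, 1, 2, 3, 3, 1]


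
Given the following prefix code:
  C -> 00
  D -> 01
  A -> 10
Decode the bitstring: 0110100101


Decoding step by step:
Bits 01 -> D
Bits 10 -> A
Bits 10 -> A
Bits 01 -> D
Bits 01 -> D


Decoded message: DAADD


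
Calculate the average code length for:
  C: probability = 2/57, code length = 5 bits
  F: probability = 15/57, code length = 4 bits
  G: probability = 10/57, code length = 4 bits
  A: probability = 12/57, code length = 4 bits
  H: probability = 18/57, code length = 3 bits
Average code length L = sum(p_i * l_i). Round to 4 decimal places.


Weighted contributions p_i * l_i:
  C: (2/57) * 5 = 10/57
  F: (15/57) * 4 = 60/57
  G: (10/57) * 4 = 40/57
  A: (12/57) * 4 = 48/57
  H: (18/57) * 3 = 54/57
Sum = (10 + 60 + 40 + 48 + 54)/57 = 212/57

L = 212/57 = 3.7193 bits/symbol


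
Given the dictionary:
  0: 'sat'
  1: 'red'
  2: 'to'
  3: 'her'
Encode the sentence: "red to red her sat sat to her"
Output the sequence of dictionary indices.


Look up each word in the dictionary:
  'red' -> 1
  'to' -> 2
  'red' -> 1
  'her' -> 3
  'sat' -> 0
  'sat' -> 0
  'to' -> 2
  'her' -> 3

Encoded: [1, 2, 1, 3, 0, 0, 2, 3]


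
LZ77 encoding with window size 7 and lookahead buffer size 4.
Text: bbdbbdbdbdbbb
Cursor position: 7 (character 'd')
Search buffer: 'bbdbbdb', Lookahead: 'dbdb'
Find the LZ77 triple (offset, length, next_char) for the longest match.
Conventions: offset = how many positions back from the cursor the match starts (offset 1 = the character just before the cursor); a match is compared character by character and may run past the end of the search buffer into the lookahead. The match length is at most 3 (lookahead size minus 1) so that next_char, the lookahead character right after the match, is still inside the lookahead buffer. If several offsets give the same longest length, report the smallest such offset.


Try each offset into the search buffer:
  offset=1 (pos 6, char 'b'): match length 0
  offset=2 (pos 5, char 'd'): match length 3
  offset=3 (pos 4, char 'b'): match length 0
  offset=4 (pos 3, char 'b'): match length 0
  offset=5 (pos 2, char 'd'): match length 2
  offset=6 (pos 1, char 'b'): match length 0
  offset=7 (pos 0, char 'b'): match length 0
Longest match has length 3 at offset 2.
next_char = character at position 7 + 3 = 10 -> 'b'

Best match: offset=2, length=3 (matching 'dbd' starting at position 5)
LZ77 triple: (2, 3, 'b')


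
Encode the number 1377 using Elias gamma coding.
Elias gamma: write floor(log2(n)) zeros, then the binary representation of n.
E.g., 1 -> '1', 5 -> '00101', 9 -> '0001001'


num_bits = floor(log2(1377)) + 1 = 11
leading_zeros = num_bits - 1 = 10
binary(1377) = 10101100001

Elias gamma(1377) = '0000000000' + '10101100001' = 000000000010101100001 (21 bits)


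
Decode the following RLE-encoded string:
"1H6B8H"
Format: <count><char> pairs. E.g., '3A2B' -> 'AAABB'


Expanding each <count><char> pair:
  1H -> 'H'
  6B -> 'BBBBBB'
  8H -> 'HHHHHHHH'

Decoded = HBBBBBBHHHHHHHH


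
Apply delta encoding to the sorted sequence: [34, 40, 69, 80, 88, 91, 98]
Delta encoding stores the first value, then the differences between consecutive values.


First value: 34
Deltas:
  40 - 34 = 6
  69 - 40 = 29
  80 - 69 = 11
  88 - 80 = 8
  91 - 88 = 3
  98 - 91 = 7


Delta encoded: [34, 6, 29, 11, 8, 3, 7]


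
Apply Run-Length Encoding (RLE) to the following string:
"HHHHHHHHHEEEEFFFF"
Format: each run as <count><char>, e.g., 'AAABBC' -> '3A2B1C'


Scanning runs left to right:
  i=0: run of 'H' x 9 -> '9H'
  i=9: run of 'E' x 4 -> '4E'
  i=13: run of 'F' x 4 -> '4F'

RLE = 9H4E4F


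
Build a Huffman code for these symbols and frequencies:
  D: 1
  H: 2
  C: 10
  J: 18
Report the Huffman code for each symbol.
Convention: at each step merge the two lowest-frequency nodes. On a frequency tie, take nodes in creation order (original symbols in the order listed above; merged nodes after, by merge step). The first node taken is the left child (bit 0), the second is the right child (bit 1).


Huffman tree construction:
Step 1: Merge D(1) + H(2) = 3
Step 2: Merge (D+H)(3) + C(10) = 13
Step 3: Merge ((D+H)+C)(13) + J(18) = 31
Read each symbol's code off the tree from the root (left child = 0, right child = 1).

Codes:
  D: 000 (length 3)
  H: 001 (length 3)
  C: 01 (length 2)
  J: 1 (length 1)
Average code length: 47/31 = 1.5161 bits/symbol


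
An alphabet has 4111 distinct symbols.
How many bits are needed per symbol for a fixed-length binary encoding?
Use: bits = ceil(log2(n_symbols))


log2(4111) = 12.0053
Bracket: 2^12 = 4096 < 4111 <= 2^13 = 8192
So ceil(log2(4111)) = 13

bits = ceil(log2(4111)) = ceil(12.0053) = 13 bits


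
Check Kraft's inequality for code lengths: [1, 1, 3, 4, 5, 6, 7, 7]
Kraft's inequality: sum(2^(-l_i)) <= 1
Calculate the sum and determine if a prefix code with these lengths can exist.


Sum = 2^(-1) + 2^(-1) + 2^(-3) + 2^(-4) + 2^(-5) + 2^(-6) + 2^(-7) + 2^(-7)
    = 0.5 + 0.5 + 0.125 + 0.0625 + 0.03125 + 0.015625 + 0.0078125 + 0.0078125
    = 160/128 = 1.25
Since 1.25 > 1, Kraft's inequality is NOT satisfied.
A prefix code with these lengths CANNOT exist.

Kraft sum = 1.25. Not satisfied.


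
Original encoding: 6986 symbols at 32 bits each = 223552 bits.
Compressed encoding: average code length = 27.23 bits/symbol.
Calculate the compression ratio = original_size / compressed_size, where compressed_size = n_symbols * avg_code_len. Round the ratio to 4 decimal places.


original_size = n_symbols * orig_bits = 6986 * 32 = 223552 bits
compressed_size = n_symbols * avg_code_len = 6986 * 27.23 = 190228.78 bits
ratio = original_size / compressed_size = 223552 / 190228.78 = 1.1752

Compression ratio = 1.1752


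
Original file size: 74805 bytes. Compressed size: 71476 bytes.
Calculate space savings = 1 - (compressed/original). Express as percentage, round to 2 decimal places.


ratio = compressed/original = 71476/74805 = 0.955498
savings = 1 - ratio = 1 - 0.955498 = 0.044502
as a percentage: 0.044502 * 100 = 4.45%

Space savings = 1 - 71476/74805 = 4.45%


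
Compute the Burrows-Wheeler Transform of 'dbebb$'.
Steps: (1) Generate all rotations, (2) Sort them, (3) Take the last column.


Rotations (sorted):
  0: $dbebb -> last char: b
  1: b$dbeb -> last char: b
  2: bb$dbe -> last char: e
  3: bebb$d -> last char: d
  4: dbebb$ -> last char: $
  5: ebb$db -> last char: b


BWT = bbed$b


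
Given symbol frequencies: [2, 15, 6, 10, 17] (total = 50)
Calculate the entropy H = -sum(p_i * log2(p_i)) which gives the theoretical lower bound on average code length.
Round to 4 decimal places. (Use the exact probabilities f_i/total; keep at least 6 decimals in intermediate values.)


Per-symbol terms -p_i * log2(p_i) with p_i = f_i/50:
  p = 2/50 = 0.040000: log2(p) = -4.643856, -p*log2(p) = 0.185754
  p = 15/50 = 0.300000: log2(p) = -1.736966, -p*log2(p) = 0.521090
  p = 6/50 = 0.120000: log2(p) = -3.058894, -p*log2(p) = 0.367067
  p = 10/50 = 0.200000: log2(p) = -2.321928, -p*log2(p) = 0.464386
  p = 17/50 = 0.340000: log2(p) = -1.556393, -p*log2(p) = 0.529174
H = 0.185754 + 0.521090 + 0.367067 + 0.464386 + 0.529174 = 2.067471

H = 2.0675 bits/symbol


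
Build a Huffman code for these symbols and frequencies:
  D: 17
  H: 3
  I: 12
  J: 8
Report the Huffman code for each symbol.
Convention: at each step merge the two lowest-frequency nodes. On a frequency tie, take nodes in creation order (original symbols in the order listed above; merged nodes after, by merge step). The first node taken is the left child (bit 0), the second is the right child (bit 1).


Huffman tree construction:
Step 1: Merge H(3) + J(8) = 11
Step 2: Merge (H+J)(11) + I(12) = 23
Step 3: Merge D(17) + ((H+J)+I)(23) = 40
Read each symbol's code off the tree from the root (left child = 0, right child = 1).

Codes:
  D: 0 (length 1)
  H: 100 (length 3)
  I: 11 (length 2)
  J: 101 (length 3)
Average code length: 74/40 = 1.8500 bits/symbol


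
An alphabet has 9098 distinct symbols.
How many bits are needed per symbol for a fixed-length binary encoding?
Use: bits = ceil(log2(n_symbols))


log2(9098) = 13.1513
Bracket: 2^13 = 8192 < 9098 <= 2^14 = 16384
So ceil(log2(9098)) = 14

bits = ceil(log2(9098)) = ceil(13.1513) = 14 bits


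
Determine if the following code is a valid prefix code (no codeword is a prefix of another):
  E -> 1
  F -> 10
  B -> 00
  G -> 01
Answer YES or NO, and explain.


Checking each pair (does one codeword prefix another?):
  E='1' vs F='10': prefix -- VIOLATION

NO -- this is NOT a valid prefix code. E (1) is a prefix of F (10).


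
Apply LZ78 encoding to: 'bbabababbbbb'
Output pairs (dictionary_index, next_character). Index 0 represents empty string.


LZ78 encoding steps:
Dictionary: {0: ''}
Step 1: w='' (idx 0), next='b' -> output (0, 'b'), add 'b' as idx 1
Step 2: w='b' (idx 1), next='a' -> output (1, 'a'), add 'ba' as idx 2
Step 3: w='ba' (idx 2), next='b' -> output (2, 'b'), add 'bab' as idx 3
Step 4: w='' (idx 0), next='a' -> output (0, 'a'), add 'a' as idx 4
Step 5: w='b' (idx 1), next='b' -> output (1, 'b'), add 'bb' as idx 5
Step 6: w='bb' (idx 5), next='b' -> output (5, 'b'), add 'bbb' as idx 6


Encoded: [(0, 'b'), (1, 'a'), (2, 'b'), (0, 'a'), (1, 'b'), (5, 'b')]


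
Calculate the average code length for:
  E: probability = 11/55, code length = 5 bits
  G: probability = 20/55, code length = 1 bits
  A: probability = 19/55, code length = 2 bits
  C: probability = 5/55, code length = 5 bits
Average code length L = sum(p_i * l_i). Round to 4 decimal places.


Weighted contributions p_i * l_i:
  E: (11/55) * 5 = 55/55
  G: (20/55) * 1 = 20/55
  A: (19/55) * 2 = 38/55
  C: (5/55) * 5 = 25/55
Sum = (55 + 20 + 38 + 25)/55 = 138/55

L = 138/55 = 2.5091 bits/symbol


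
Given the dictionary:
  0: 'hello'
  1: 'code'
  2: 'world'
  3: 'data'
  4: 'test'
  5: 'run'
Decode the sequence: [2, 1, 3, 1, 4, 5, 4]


Look up each index in the dictionary:
  2 -> 'world'
  1 -> 'code'
  3 -> 'data'
  1 -> 'code'
  4 -> 'test'
  5 -> 'run'
  4 -> 'test'

Decoded: "world code data code test run test"


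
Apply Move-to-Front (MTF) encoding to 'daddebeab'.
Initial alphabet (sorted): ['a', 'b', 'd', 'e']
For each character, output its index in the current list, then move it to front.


MTF encoding:
'd': index 2 in ['a', 'b', 'd', 'e'] -> ['d', 'a', 'b', 'e']
'a': index 1 in ['d', 'a', 'b', 'e'] -> ['a', 'd', 'b', 'e']
'd': index 1 in ['a', 'd', 'b', 'e'] -> ['d', 'a', 'b', 'e']
'd': index 0 in ['d', 'a', 'b', 'e'] -> ['d', 'a', 'b', 'e']
'e': index 3 in ['d', 'a', 'b', 'e'] -> ['e', 'd', 'a', 'b']
'b': index 3 in ['e', 'd', 'a', 'b'] -> ['b', 'e', 'd', 'a']
'e': index 1 in ['b', 'e', 'd', 'a'] -> ['e', 'b', 'd', 'a']
'a': index 3 in ['e', 'b', 'd', 'a'] -> ['a', 'e', 'b', 'd']
'b': index 2 in ['a', 'e', 'b', 'd'] -> ['b', 'a', 'e', 'd']


Output: [2, 1, 1, 0, 3, 3, 1, 3, 2]


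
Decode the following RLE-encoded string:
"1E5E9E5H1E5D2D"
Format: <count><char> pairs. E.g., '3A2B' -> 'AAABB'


Expanding each <count><char> pair:
  1E -> 'E'
  5E -> 'EEEEE'
  9E -> 'EEEEEEEEE'
  5H -> 'HHHHH'
  1E -> 'E'
  5D -> 'DDDDD'
  2D -> 'DD'

Decoded = EEEEEEEEEEEEEEEHHHHHEDDDDDDD


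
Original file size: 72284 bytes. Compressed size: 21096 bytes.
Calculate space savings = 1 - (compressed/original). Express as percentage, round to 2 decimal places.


ratio = compressed/original = 21096/72284 = 0.291849
savings = 1 - ratio = 1 - 0.291849 = 0.708151
as a percentage: 0.708151 * 100 = 70.82%

Space savings = 1 - 21096/72284 = 70.82%


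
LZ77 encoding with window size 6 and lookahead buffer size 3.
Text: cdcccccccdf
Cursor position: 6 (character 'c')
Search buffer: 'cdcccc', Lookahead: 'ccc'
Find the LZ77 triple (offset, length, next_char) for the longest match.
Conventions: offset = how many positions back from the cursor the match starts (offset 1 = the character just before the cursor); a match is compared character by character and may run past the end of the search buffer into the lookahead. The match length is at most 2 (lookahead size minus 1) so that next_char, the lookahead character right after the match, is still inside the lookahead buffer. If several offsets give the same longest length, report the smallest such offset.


Try each offset into the search buffer:
  offset=1 (pos 5, char 'c'): match length 2
  offset=2 (pos 4, char 'c'): match length 2
  offset=3 (pos 3, char 'c'): match length 2
  offset=4 (pos 2, char 'c'): match length 2
  offset=5 (pos 1, char 'd'): match length 0
  offset=6 (pos 0, char 'c'): match length 1
Longest match has length 2, found at offsets 1, 2, 3, 4; take the smallest, offset 1.
next_char = character at position 6 + 2 = 8 -> 'c'

Best match: offset=1, length=2 (matching 'cc' starting at position 5)
LZ77 triple: (1, 2, 'c')


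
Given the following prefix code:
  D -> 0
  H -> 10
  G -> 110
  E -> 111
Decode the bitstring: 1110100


Decoding step by step:
Bits 111 -> E
Bits 0 -> D
Bits 10 -> H
Bits 0 -> D


Decoded message: EDHD


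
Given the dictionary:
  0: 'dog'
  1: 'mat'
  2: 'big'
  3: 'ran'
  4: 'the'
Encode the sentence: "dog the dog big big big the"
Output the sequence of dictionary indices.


Look up each word in the dictionary:
  'dog' -> 0
  'the' -> 4
  'dog' -> 0
  'big' -> 2
  'big' -> 2
  'big' -> 2
  'the' -> 4

Encoded: [0, 4, 0, 2, 2, 2, 4]


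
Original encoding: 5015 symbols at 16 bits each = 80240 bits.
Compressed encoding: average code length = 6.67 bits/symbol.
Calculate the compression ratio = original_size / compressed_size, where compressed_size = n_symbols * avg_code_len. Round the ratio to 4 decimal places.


original_size = n_symbols * orig_bits = 5015 * 16 = 80240 bits
compressed_size = n_symbols * avg_code_len = 5015 * 6.67 = 33450.05 bits
ratio = original_size / compressed_size = 80240 / 33450.05 = 2.3988

Compression ratio = 2.3988


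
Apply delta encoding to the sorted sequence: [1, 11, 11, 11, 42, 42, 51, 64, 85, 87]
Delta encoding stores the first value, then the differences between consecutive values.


First value: 1
Deltas:
  11 - 1 = 10
  11 - 11 = 0
  11 - 11 = 0
  42 - 11 = 31
  42 - 42 = 0
  51 - 42 = 9
  64 - 51 = 13
  85 - 64 = 21
  87 - 85 = 2


Delta encoded: [1, 10, 0, 0, 31, 0, 9, 13, 21, 2]


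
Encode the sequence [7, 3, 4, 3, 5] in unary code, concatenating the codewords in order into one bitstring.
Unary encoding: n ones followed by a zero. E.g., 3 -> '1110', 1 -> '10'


Encode each number as n ones followed by a terminating 0:
  7 -> 11111110 (8 bits)
  3 -> 1110 (4 bits)
  4 -> 11110 (5 bits)
  3 -> 1110 (4 bits)
  5 -> 111110 (6 bits)
Total length = 8 + 4 + 5 + 4 + 6 = 27 bits.

Unary([7, 3, 4, 3, 5]) = 111111101110111101110111110 (27 bits)


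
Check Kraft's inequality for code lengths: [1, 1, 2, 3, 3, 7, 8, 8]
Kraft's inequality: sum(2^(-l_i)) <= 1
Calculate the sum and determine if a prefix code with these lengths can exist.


Sum = 2^(-1) + 2^(-1) + 2^(-2) + 2^(-3) + 2^(-3) + 2^(-7) + 2^(-8) + 2^(-8)
    = 0.5 + 0.5 + 0.25 + 0.125 + 0.125 + 0.0078125 + 0.00390625 + 0.00390625
    = 388/256 = 1.515625
Since 1.515625 > 1, Kraft's inequality is NOT satisfied.
A prefix code with these lengths CANNOT exist.

Kraft sum = 1.515625. Not satisfied.


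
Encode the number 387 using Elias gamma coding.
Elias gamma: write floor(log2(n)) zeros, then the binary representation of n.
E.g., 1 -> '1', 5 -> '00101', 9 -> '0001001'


num_bits = floor(log2(387)) + 1 = 9
leading_zeros = num_bits - 1 = 8
binary(387) = 110000011

Elias gamma(387) = '00000000' + '110000011' = 00000000110000011 (17 bits)


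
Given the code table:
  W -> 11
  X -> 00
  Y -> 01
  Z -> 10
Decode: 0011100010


Decoding:
00 -> X
11 -> W
10 -> Z
00 -> X
10 -> Z


Result: XWZXZ


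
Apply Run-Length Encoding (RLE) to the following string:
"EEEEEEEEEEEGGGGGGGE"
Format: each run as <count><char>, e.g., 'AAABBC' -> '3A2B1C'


Scanning runs left to right:
  i=0: run of 'E' x 11 -> '11E'
  i=11: run of 'G' x 7 -> '7G'
  i=18: run of 'E' x 1 -> '1E'

RLE = 11E7G1E


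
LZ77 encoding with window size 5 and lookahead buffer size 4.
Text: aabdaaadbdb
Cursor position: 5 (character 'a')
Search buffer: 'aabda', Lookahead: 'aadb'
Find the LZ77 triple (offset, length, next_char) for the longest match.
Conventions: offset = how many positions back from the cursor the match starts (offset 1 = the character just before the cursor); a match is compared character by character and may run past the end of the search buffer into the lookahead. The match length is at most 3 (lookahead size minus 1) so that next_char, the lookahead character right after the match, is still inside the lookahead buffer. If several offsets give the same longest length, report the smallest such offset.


Try each offset into the search buffer:
  offset=1 (pos 4, char 'a'): match length 2
  offset=2 (pos 3, char 'd'): match length 0
  offset=3 (pos 2, char 'b'): match length 0
  offset=4 (pos 1, char 'a'): match length 1
  offset=5 (pos 0, char 'a'): match length 2
Longest match has length 2, found at offsets 1, 5; take the smallest, offset 1.
next_char = character at position 5 + 2 = 7 -> 'd'

Best match: offset=1, length=2 (matching 'aa' starting at position 4)
LZ77 triple: (1, 2, 'd')


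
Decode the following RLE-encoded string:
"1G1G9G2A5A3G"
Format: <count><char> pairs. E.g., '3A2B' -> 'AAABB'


Expanding each <count><char> pair:
  1G -> 'G'
  1G -> 'G'
  9G -> 'GGGGGGGGG'
  2A -> 'AA'
  5A -> 'AAAAA'
  3G -> 'GGG'

Decoded = GGGGGGGGGGGAAAAAAAGGG


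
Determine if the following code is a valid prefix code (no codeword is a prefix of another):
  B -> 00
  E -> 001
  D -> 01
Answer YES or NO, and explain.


Checking each pair (does one codeword prefix another?):
  B='00' vs E='001': prefix -- VIOLATION

NO -- this is NOT a valid prefix code. B (00) is a prefix of E (001).


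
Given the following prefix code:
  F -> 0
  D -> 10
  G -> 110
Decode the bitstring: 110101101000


Decoding step by step:
Bits 110 -> G
Bits 10 -> D
Bits 110 -> G
Bits 10 -> D
Bits 0 -> F
Bits 0 -> F


Decoded message: GDGDFF


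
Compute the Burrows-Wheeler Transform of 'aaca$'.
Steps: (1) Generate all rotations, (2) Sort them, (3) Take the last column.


Rotations (sorted):
  0: $aaca -> last char: a
  1: a$aac -> last char: c
  2: aaca$ -> last char: $
  3: aca$a -> last char: a
  4: ca$aa -> last char: a


BWT = ac$aa


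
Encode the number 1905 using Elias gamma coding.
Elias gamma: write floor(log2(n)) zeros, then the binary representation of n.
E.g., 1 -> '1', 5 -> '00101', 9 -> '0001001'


num_bits = floor(log2(1905)) + 1 = 11
leading_zeros = num_bits - 1 = 10
binary(1905) = 11101110001

Elias gamma(1905) = '0000000000' + '11101110001' = 000000000011101110001 (21 bits)
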